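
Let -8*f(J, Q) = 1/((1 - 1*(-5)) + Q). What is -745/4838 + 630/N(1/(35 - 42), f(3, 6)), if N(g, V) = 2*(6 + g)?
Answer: 259445/4838 ≈ 53.626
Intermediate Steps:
f(J, Q) = -1/(8*(6 + Q)) (f(J, Q) = -1/(8*((1 - 1*(-5)) + Q)) = -1/(8*((1 + 5) + Q)) = -1/(8*(6 + Q)))
N(g, V) = 12 + 2*g
-745/4838 + 630/N(1/(35 - 42), f(3, 6)) = -745/4838 + 630/(12 + 2/(35 - 42)) = -745*1/4838 + 630/(12 + 2/(-7)) = -745/4838 + 630/(12 + 2*(-⅐)) = -745/4838 + 630/(12 - 2/7) = -745/4838 + 630/(82/7) = -745/4838 + 630*(7/82) = -745/4838 + 2205/41 = 259445/4838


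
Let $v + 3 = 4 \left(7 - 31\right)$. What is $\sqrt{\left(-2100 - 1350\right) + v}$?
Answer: $13 i \sqrt{21} \approx 59.573 i$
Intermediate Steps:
$v = -99$ ($v = -3 + 4 \left(7 - 31\right) = -3 + 4 \left(-24\right) = -3 - 96 = -99$)
$\sqrt{\left(-2100 - 1350\right) + v} = \sqrt{\left(-2100 - 1350\right) - 99} = \sqrt{-3450 - 99} = \sqrt{-3549} = 13 i \sqrt{21}$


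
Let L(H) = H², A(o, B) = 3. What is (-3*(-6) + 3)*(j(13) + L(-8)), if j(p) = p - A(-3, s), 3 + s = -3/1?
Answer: 1554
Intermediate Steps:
s = -6 (s = -3 - 3/1 = -3 - 3*1 = -3 - 3 = -6)
j(p) = -3 + p (j(p) = p - 1*3 = p - 3 = -3 + p)
(-3*(-6) + 3)*(j(13) + L(-8)) = (-3*(-6) + 3)*((-3 + 13) + (-8)²) = (18 + 3)*(10 + 64) = 21*74 = 1554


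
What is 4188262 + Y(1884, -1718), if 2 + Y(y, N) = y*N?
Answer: 951548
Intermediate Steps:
Y(y, N) = -2 + N*y (Y(y, N) = -2 + y*N = -2 + N*y)
4188262 + Y(1884, -1718) = 4188262 + (-2 - 1718*1884) = 4188262 + (-2 - 3236712) = 4188262 - 3236714 = 951548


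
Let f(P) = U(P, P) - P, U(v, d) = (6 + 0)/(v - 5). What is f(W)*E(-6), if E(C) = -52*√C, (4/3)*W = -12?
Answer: -3120*I*√6/7 ≈ -1091.8*I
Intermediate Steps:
W = -9 (W = (¾)*(-12) = -9)
U(v, d) = 6/(-5 + v)
f(P) = -P + 6/(-5 + P) (f(P) = 6/(-5 + P) - P = -P + 6/(-5 + P))
f(W)*E(-6) = ((6 - 1*(-9)*(-5 - 9))/(-5 - 9))*(-52*I*√6) = ((6 - 1*(-9)*(-14))/(-14))*(-52*I*√6) = (-(6 - 126)/14)*(-52*I*√6) = (-1/14*(-120))*(-52*I*√6) = 60*(-52*I*√6)/7 = -3120*I*√6/7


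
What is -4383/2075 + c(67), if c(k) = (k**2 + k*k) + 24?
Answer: 18674767/2075 ≈ 8999.9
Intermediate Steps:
c(k) = 24 + 2*k**2 (c(k) = (k**2 + k**2) + 24 = 2*k**2 + 24 = 24 + 2*k**2)
-4383/2075 + c(67) = -4383/2075 + (24 + 2*67**2) = -4383*1/2075 + (24 + 2*4489) = -4383/2075 + (24 + 8978) = -4383/2075 + 9002 = 18674767/2075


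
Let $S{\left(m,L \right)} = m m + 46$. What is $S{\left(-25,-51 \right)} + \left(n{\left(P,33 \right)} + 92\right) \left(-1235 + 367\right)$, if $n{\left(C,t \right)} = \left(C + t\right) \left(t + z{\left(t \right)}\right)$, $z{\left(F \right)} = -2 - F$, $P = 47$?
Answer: $59695$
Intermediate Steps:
$S{\left(m,L \right)} = 46 + m^{2}$ ($S{\left(m,L \right)} = m^{2} + 46 = 46 + m^{2}$)
$n{\left(C,t \right)} = - 2 C - 2 t$ ($n{\left(C,t \right)} = \left(C + t\right) \left(t - \left(2 + t\right)\right) = \left(C + t\right) \left(-2\right) = - 2 C - 2 t$)
$S{\left(-25,-51 \right)} + \left(n{\left(P,33 \right)} + 92\right) \left(-1235 + 367\right) = \left(46 + \left(-25\right)^{2}\right) + \left(\left(\left(-2\right) 47 - 66\right) + 92\right) \left(-1235 + 367\right) = \left(46 + 625\right) + \left(\left(-94 - 66\right) + 92\right) \left(-868\right) = 671 + \left(-160 + 92\right) \left(-868\right) = 671 - -59024 = 671 + 59024 = 59695$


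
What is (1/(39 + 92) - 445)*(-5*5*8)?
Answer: 11658800/131 ≈ 88999.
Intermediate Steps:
(1/(39 + 92) - 445)*(-5*5*8) = (1/131 - 445)*(-25*8) = (1/131 - 445)*(-200) = -58294/131*(-200) = 11658800/131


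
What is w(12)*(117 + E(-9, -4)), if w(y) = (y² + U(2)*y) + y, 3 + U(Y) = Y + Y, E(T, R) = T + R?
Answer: 17472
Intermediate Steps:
E(T, R) = R + T
U(Y) = -3 + 2*Y (U(Y) = -3 + (Y + Y) = -3 + 2*Y)
w(y) = y² + 2*y (w(y) = (y² + (-3 + 2*2)*y) + y = (y² + (-3 + 4)*y) + y = (y² + 1*y) + y = (y² + y) + y = (y + y²) + y = y² + 2*y)
w(12)*(117 + E(-9, -4)) = (12*(2 + 12))*(117 + (-4 - 9)) = (12*14)*(117 - 13) = 168*104 = 17472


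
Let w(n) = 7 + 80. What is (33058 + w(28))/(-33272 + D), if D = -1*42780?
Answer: -33145/76052 ≈ -0.43582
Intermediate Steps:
w(n) = 87
D = -42780
(33058 + w(28))/(-33272 + D) = (33058 + 87)/(-33272 - 42780) = 33145/(-76052) = 33145*(-1/76052) = -33145/76052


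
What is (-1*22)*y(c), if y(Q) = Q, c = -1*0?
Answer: 0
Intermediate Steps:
c = 0
(-1*22)*y(c) = -1*22*0 = -22*0 = 0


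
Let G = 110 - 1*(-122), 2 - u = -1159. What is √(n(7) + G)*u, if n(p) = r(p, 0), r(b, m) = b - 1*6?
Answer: 1161*√233 ≈ 17722.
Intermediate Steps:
r(b, m) = -6 + b (r(b, m) = b - 6 = -6 + b)
n(p) = -6 + p
u = 1161 (u = 2 - 1*(-1159) = 2 + 1159 = 1161)
G = 232 (G = 110 + 122 = 232)
√(n(7) + G)*u = √((-6 + 7) + 232)*1161 = √(1 + 232)*1161 = √233*1161 = 1161*√233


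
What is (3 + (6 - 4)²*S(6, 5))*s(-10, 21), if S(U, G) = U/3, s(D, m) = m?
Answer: 231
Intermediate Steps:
S(U, G) = U/3 (S(U, G) = U*(⅓) = U/3)
(3 + (6 - 4)²*S(6, 5))*s(-10, 21) = (3 + (6 - 4)²*((⅓)*6))*21 = (3 + 2²*2)*21 = (3 + 4*2)*21 = (3 + 8)*21 = 11*21 = 231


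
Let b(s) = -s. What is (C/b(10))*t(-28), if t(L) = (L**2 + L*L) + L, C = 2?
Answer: -308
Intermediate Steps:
t(L) = L + 2*L**2 (t(L) = (L**2 + L**2) + L = 2*L**2 + L = L + 2*L**2)
(C/b(10))*t(-28) = (2/((-1*10)))*(-28*(1 + 2*(-28))) = (2/(-10))*(-28*(1 - 56)) = (2*(-1/10))*(-28*(-55)) = -1/5*1540 = -308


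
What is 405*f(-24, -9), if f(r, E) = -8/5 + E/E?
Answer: -243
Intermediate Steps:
f(r, E) = -3/5 (f(r, E) = -8*1/5 + 1 = -8/5 + 1 = -3/5)
405*f(-24, -9) = 405*(-3/5) = -243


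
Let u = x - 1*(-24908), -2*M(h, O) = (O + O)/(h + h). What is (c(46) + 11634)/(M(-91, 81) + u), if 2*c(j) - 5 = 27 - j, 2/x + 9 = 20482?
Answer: 43323201922/92811008765 ≈ 0.46679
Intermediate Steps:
x = 2/20473 (x = 2/(-9 + 20482) = 2/20473 ≈ 9.7690e-5)
M(h, O) = -O/(2*h) (M(h, O) = -(O + O)/(2*(h + h)) = -2*O/(2*(2*h)) = -2*O*1/(2*h)/2 = -O/(2*h))
c(j) = 16 - j/2 (c(j) = 5/2 + (27 - j)/2 = 5/2 + (27/2 - j/2) = 16 - j/2)
u = 509941486/20473 (u = 2/20473 - 1*(-24908) = 2/20473 + 24908 = 509941486/20473 ≈ 24908.)
(c(46) + 11634)/(M(-91, 81) + u) = ((16 - ½*46) + 11634)/(-½*81/(-91) + 509941486/20473) = ((16 - 23) + 11634)/(-½*81*(-1/91) + 509941486/20473) = (-7 + 11634)/(81/182 + 509941486/20473) = 11627/(92811008765/3726086) = 11627*(3726086/92811008765) = 43323201922/92811008765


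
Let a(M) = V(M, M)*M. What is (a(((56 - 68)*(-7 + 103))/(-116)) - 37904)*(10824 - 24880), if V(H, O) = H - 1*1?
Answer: 447018357632/841 ≈ 5.3153e+8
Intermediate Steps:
V(H, O) = -1 + H (V(H, O) = H - 1 = -1 + H)
a(M) = M*(-1 + M) (a(M) = (-1 + M)*M = M*(-1 + M))
(a(((56 - 68)*(-7 + 103))/(-116)) - 37904)*(10824 - 24880) = ((((56 - 68)*(-7 + 103))/(-116))*(-1 + ((56 - 68)*(-7 + 103))/(-116)) - 37904)*(10824 - 24880) = ((-12*96*(-1/116))*(-1 - 12*96*(-1/116)) - 37904)*(-14056) = ((-1152*(-1/116))*(-1 - 1152*(-1/116)) - 37904)*(-14056) = (288*(-1 + 288/29)/29 - 37904)*(-14056) = ((288/29)*(259/29) - 37904)*(-14056) = (74592/841 - 37904)*(-14056) = -31802672/841*(-14056) = 447018357632/841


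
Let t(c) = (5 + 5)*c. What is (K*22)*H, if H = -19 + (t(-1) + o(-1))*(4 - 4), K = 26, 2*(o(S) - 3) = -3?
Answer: -10868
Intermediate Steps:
t(c) = 10*c
o(S) = 3/2 (o(S) = 3 + (1/2)*(-3) = 3 - 3/2 = 3/2)
H = -19 (H = -19 + (10*(-1) + 3/2)*(4 - 4) = -19 + (-10 + 3/2)*0 = -19 - 17/2*0 = -19 + 0 = -19)
(K*22)*H = (26*22)*(-19) = 572*(-19) = -10868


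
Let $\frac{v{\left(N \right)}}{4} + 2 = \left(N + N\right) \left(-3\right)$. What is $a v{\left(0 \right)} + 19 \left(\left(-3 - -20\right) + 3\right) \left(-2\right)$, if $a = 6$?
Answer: $-808$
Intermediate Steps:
$v{\left(N \right)} = -8 - 24 N$ ($v{\left(N \right)} = -8 + 4 \left(N + N\right) \left(-3\right) = -8 + 4 \cdot 2 N \left(-3\right) = -8 + 4 \left(- 6 N\right) = -8 - 24 N$)
$a v{\left(0 \right)} + 19 \left(\left(-3 - -20\right) + 3\right) \left(-2\right) = 6 \left(-8 - 0\right) + 19 \left(\left(-3 - -20\right) + 3\right) \left(-2\right) = 6 \left(-8 + 0\right) + 19 \left(\left(-3 + 20\right) + 3\right) \left(-2\right) = 6 \left(-8\right) + 19 \left(17 + 3\right) \left(-2\right) = -48 + 19 \cdot 20 \left(-2\right) = -48 + 19 \left(-40\right) = -48 - 760 = -808$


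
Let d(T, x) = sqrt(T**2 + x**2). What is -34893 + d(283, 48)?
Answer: -34893 + sqrt(82393) ≈ -34606.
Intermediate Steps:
-34893 + d(283, 48) = -34893 + sqrt(283**2 + 48**2) = -34893 + sqrt(80089 + 2304) = -34893 + sqrt(82393)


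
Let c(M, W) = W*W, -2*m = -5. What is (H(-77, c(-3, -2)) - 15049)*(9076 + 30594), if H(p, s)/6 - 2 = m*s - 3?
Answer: -594851650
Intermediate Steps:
m = 5/2 (m = -1/2*(-5) = 5/2 ≈ 2.5000)
c(M, W) = W**2
H(p, s) = -6 + 15*s (H(p, s) = 12 + 6*(5*s/2 - 3) = 12 + 6*(-3 + 5*s/2) = 12 + (-18 + 15*s) = -6 + 15*s)
(H(-77, c(-3, -2)) - 15049)*(9076 + 30594) = ((-6 + 15*(-2)**2) - 15049)*(9076 + 30594) = ((-6 + 15*4) - 15049)*39670 = ((-6 + 60) - 15049)*39670 = (54 - 15049)*39670 = -14995*39670 = -594851650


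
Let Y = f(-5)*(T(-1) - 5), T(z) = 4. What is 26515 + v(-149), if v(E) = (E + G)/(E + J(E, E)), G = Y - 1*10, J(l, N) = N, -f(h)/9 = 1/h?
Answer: 19754077/745 ≈ 26516.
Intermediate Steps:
f(h) = -9/h
Y = -9/5 (Y = (-9/(-5))*(4 - 5) = -9*(-1/5)*(-1) = (9/5)*(-1) = -9/5 ≈ -1.8000)
G = -59/5 (G = -9/5 - 1*10 = -9/5 - 10 = -59/5 ≈ -11.800)
v(E) = (-59/5 + E)/(2*E) (v(E) = (E - 59/5)/(E + E) = (-59/5 + E)/((2*E)) = (-59/5 + E)*(1/(2*E)) = (-59/5 + E)/(2*E))
26515 + v(-149) = 26515 + (1/10)*(-59 + 5*(-149))/(-149) = 26515 + (1/10)*(-1/149)*(-59 - 745) = 26515 + (1/10)*(-1/149)*(-804) = 26515 + 402/745 = 19754077/745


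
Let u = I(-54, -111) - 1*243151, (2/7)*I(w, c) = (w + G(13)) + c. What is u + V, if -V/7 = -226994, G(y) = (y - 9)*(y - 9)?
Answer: 2690571/2 ≈ 1.3453e+6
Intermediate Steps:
G(y) = (-9 + y)² (G(y) = (-9 + y)*(-9 + y) = (-9 + y)²)
V = 1588958 (V = -7*(-226994) = 1588958)
I(w, c) = 56 + 7*c/2 + 7*w/2 (I(w, c) = 7*((w + (-9 + 13)²) + c)/2 = 7*((w + 4²) + c)/2 = 7*((w + 16) + c)/2 = 7*((16 + w) + c)/2 = 7*(16 + c + w)/2 = 56 + 7*c/2 + 7*w/2)
u = -487345/2 (u = (56 + (7/2)*(-111) + (7/2)*(-54)) - 1*243151 = (56 - 777/2 - 189) - 243151 = -1043/2 - 243151 = -487345/2 ≈ -2.4367e+5)
u + V = -487345/2 + 1588958 = 2690571/2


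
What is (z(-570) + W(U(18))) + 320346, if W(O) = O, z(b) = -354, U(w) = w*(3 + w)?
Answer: 320370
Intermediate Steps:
(z(-570) + W(U(18))) + 320346 = (-354 + 18*(3 + 18)) + 320346 = (-354 + 18*21) + 320346 = (-354 + 378) + 320346 = 24 + 320346 = 320370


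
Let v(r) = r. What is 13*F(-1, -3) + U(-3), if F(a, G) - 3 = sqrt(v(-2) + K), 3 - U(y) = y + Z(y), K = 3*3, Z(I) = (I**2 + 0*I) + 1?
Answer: 35 + 13*sqrt(7) ≈ 69.395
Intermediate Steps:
Z(I) = 1 + I**2 (Z(I) = (I**2 + 0) + 1 = I**2 + 1 = 1 + I**2)
K = 9
U(y) = 2 - y - y**2 (U(y) = 3 - (y + (1 + y**2)) = 3 - (1 + y + y**2) = 3 + (-1 - y - y**2) = 2 - y - y**2)
F(a, G) = 3 + sqrt(7) (F(a, G) = 3 + sqrt(-2 + 9) = 3 + sqrt(7))
13*F(-1, -3) + U(-3) = 13*(3 + sqrt(7)) + (2 - 1*(-3) - 1*(-3)**2) = (39 + 13*sqrt(7)) + (2 + 3 - 1*9) = (39 + 13*sqrt(7)) + (2 + 3 - 9) = (39 + 13*sqrt(7)) - 4 = 35 + 13*sqrt(7)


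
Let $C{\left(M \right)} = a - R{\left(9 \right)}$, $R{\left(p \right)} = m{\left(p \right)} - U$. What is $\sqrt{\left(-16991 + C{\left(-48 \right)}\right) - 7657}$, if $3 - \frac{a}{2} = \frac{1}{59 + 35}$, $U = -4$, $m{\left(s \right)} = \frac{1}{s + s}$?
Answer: $\frac{i \sqrt{1959954614}}{282} \approx 156.99 i$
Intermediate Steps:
$m{\left(s \right)} = \frac{1}{2 s}$
$a = \frac{281}{47}$ ($a = 6 - \frac{2}{59 + 35} = 6 - \frac{2}{94} = 6 - \frac{1}{47} = \frac{281}{47} \approx 5.9787$)
$R{\left(p \right)} = 4 + \frac{1}{2 p}$ ($R{\left(p \right)} = \frac{1}{2 p} - -4 = \frac{1}{2 p} + 4 = 4 + \frac{1}{2 p}$)
$C{\left(M \right)} = \frac{1627}{846}$ ($C{\left(M \right)} = \frac{281}{47} - \left(4 + \frac{1}{2 \cdot 9}\right) = \frac{281}{47} - \left(4 + \frac{1}{2} \cdot \frac{1}{9}\right) = \frac{281}{47} - \left(4 + \frac{1}{18}\right) = \frac{281}{47} - \frac{73}{18} = \frac{1627}{846}$)
$\sqrt{\left(-16991 + C{\left(-48 \right)}\right) - 7657} = \sqrt{\left(-16991 + \frac{1627}{846}\right) - 7657} = \sqrt{- \frac{14372759}{846} - 7657} = \sqrt{- \frac{20850581}{846}} = \frac{i \sqrt{1959954614}}{282}$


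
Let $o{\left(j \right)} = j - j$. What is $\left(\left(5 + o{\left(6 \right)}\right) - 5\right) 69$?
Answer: $0$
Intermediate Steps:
$o{\left(j \right)} = 0$
$\left(\left(5 + o{\left(6 \right)}\right) - 5\right) 69 = \left(\left(5 + 0\right) - 5\right) 69 = \left(5 - 5\right) 69 = 0 \cdot 69 = 0$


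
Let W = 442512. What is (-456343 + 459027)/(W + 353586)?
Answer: 1342/398049 ≈ 0.0033714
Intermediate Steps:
(-456343 + 459027)/(W + 353586) = (-456343 + 459027)/(442512 + 353586) = 2684/796098 = 2684*(1/796098) = 1342/398049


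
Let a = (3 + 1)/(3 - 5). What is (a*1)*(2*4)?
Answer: -16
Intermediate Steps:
a = -2 (a = 4/(-2) = 4*(-½) = -2)
(a*1)*(2*4) = (-2*1)*(2*4) = -2*8 = -16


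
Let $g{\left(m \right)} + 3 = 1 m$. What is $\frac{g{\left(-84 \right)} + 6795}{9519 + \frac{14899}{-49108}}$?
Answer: $\frac{329416464}{467444153} \approx 0.70472$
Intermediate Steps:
$g{\left(m \right)} = -3 + m$ ($g{\left(m \right)} = -3 + 1 m = -3 + m$)
$\frac{g{\left(-84 \right)} + 6795}{9519 + \frac{14899}{-49108}} = \frac{\left(-3 - 84\right) + 6795}{9519 + \frac{14899}{-49108}} = \frac{-87 + 6795}{9519 + 14899 \left(- \frac{1}{49108}\right)} = \frac{6708}{9519 - \frac{14899}{49108}} = \frac{6708}{\frac{467444153}{49108}} = 6708 \cdot \frac{49108}{467444153} = \frac{329416464}{467444153}$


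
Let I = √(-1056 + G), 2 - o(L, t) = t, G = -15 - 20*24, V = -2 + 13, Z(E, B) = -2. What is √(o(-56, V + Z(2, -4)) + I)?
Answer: √(-7 + I*√1551) ≈ 4.062 + 4.8477*I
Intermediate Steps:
V = 11
G = -495 (G = -15 - 480 = -495)
o(L, t) = 2 - t
I = I*√1551 (I = √(-1056 - 495) = √(-1551) = I*√1551 ≈ 39.383*I)
√(o(-56, V + Z(2, -4)) + I) = √((2 - (11 - 2)) + I*√1551) = √((2 - 1*9) + I*√1551) = √((2 - 9) + I*√1551) = √(-7 + I*√1551)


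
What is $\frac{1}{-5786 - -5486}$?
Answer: $- \frac{1}{300} \approx -0.0033333$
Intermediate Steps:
$\frac{1}{-5786 - -5486} = \frac{1}{-5786 + 5486} = \frac{1}{-300} = - \frac{1}{300}$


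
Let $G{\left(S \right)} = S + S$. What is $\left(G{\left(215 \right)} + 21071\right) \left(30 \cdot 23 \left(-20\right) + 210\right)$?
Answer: $-292198590$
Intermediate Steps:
$G{\left(S \right)} = 2 S$
$\left(G{\left(215 \right)} + 21071\right) \left(30 \cdot 23 \left(-20\right) + 210\right) = \left(2 \cdot 215 + 21071\right) \left(30 \cdot 23 \left(-20\right) + 210\right) = \left(430 + 21071\right) \left(690 \left(-20\right) + 210\right) = 21501 \left(-13800 + 210\right) = 21501 \left(-13590\right) = -292198590$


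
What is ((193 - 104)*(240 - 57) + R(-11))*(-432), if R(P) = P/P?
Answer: -7036416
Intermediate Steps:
R(P) = 1
((193 - 104)*(240 - 57) + R(-11))*(-432) = ((193 - 104)*(240 - 57) + 1)*(-432) = (89*183 + 1)*(-432) = (16287 + 1)*(-432) = 16288*(-432) = -7036416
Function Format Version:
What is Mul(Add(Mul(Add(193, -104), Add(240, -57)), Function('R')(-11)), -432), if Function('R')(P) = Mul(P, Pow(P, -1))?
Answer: -7036416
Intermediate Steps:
Function('R')(P) = 1
Mul(Add(Mul(Add(193, -104), Add(240, -57)), Function('R')(-11)), -432) = Mul(Add(Mul(Add(193, -104), Add(240, -57)), 1), -432) = Mul(Add(Mul(89, 183), 1), -432) = Mul(Add(16287, 1), -432) = Mul(16288, -432) = -7036416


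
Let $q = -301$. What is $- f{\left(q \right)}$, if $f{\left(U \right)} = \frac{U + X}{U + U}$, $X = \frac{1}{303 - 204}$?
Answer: $- \frac{14899}{29799} \approx -0.49998$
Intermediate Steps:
$X = \frac{1}{99} \approx 0.010101$
$f{\left(U \right)} = \frac{\frac{1}{99} + U}{2 U}$ ($f{\left(U \right)} = \frac{U + \frac{1}{99}}{U + U} = \frac{\frac{1}{99} + U}{2 U}$)
$- f{\left(q \right)} = - \frac{1 + 99 \left(-301\right)}{198 \left(-301\right)} = - \frac{\left(-1\right) \left(1 - 29799\right)}{198 \cdot 301} = - \frac{\left(-1\right) \left(-29798\right)}{198 \cdot 301} = \left(-1\right) \frac{14899}{29799} = - \frac{14899}{29799}$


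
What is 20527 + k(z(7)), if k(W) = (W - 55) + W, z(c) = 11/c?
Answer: 143326/7 ≈ 20475.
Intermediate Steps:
k(W) = -55 + 2*W (k(W) = (-55 + W) + W = -55 + 2*W)
20527 + k(z(7)) = 20527 + (-55 + 2*(11/7)) = 20527 + (-55 + 22/7) = 20527 - 363/7 = 143326/7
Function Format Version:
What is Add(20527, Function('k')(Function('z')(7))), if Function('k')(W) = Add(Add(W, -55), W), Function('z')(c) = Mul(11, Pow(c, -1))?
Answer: Rational(143326, 7) ≈ 20475.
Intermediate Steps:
Function('k')(W) = Add(-55, Mul(2, W)) (Function('k')(W) = Add(Add(-55, W), W) = Add(-55, Mul(2, W)))
Add(20527, Function('k')(Function('z')(7))) = Add(20527, Add(-55, Mul(2, Mul(11, Pow(7, -1))))) = Add(20527, Add(-55, Mul(2, Mul(11, Rational(1, 7))))) = Add(20527, Add(-55, Mul(2, Rational(11, 7)))) = Add(20527, Add(-55, Rational(22, 7))) = Add(20527, Rational(-363, 7)) = Rational(143326, 7)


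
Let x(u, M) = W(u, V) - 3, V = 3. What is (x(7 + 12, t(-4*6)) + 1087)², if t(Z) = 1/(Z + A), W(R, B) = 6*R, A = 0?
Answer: 1435204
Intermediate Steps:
t(Z) = 1/Z (t(Z) = 1/(Z + 0) = 1/Z)
x(u, M) = -3 + 6*u (x(u, M) = 6*u - 3 = -3 + 6*u)
(x(7 + 12, t(-4*6)) + 1087)² = ((-3 + 6*(7 + 12)) + 1087)² = ((-3 + 6*19) + 1087)² = ((-3 + 114) + 1087)² = (111 + 1087)² = 1198² = 1435204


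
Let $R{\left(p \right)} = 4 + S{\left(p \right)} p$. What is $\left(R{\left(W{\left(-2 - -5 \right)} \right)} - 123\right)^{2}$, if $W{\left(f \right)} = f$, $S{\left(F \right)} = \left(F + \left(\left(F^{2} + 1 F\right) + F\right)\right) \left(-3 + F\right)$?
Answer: $14161$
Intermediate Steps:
$S{\left(F \right)} = \left(-3 + F\right) \left(F^{2} + 3 F\right)$ ($S{\left(F \right)} = \left(F + \left(\left(F^{2} + F\right) + F\right)\right) \left(-3 + F\right) = \left(F + \left(\left(F + F^{2}\right) + F\right)\right) \left(-3 + F\right) = \left(F + \left(F^{2} + 2 F\right)\right) \left(-3 + F\right) = \left(F^{2} + 3 F\right) \left(-3 + F\right) = \left(-3 + F\right) \left(F^{2} + 3 F\right)$)
$R{\left(p \right)} = 4 + p^{2} \left(-9 + p^{2}\right)$ ($R{\left(p \right)} = 4 + p \left(-9 + p^{2}\right) p = 4 + p^{2} \left(-9 + p^{2}\right)$)
$\left(R{\left(W{\left(-2 - -5 \right)} \right)} - 123\right)^{2} = \left(\left(4 + \left(-2 - -5\right)^{2} \left(-9 + \left(-2 - -5\right)^{2}\right)\right) - 123\right)^{2} = \left(\left(4 + \left(-2 + 5\right)^{2} \left(-9 + \left(-2 + 5\right)^{2}\right)\right) - 123\right)^{2} = \left(\left(4 + 3^{2} \left(-9 + 3^{2}\right)\right) - 123\right)^{2} = \left(\left(4 + 9 \left(-9 + 9\right)\right) - 123\right)^{2} = \left(\left(4 + 9 \cdot 0\right) - 123\right)^{2} = \left(\left(4 + 0\right) - 123\right)^{2} = \left(4 - 123\right)^{2} = \left(-119\right)^{2} = 14161$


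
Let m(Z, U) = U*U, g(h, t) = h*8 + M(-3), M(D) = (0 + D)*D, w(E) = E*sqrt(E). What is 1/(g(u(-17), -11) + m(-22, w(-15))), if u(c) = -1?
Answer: -1/3374 ≈ -0.00029638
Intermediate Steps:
w(E) = E**(3/2)
M(D) = D**2 (M(D) = D*D = D**2)
g(h, t) = 9 + 8*h (g(h, t) = h*8 + (-3)**2 = 8*h + 9 = 9 + 8*h)
m(Z, U) = U**2
1/(g(u(-17), -11) + m(-22, w(-15))) = 1/((9 + 8*(-1)) + ((-15)**(3/2))**2) = 1/((9 - 8) + (-15*I*sqrt(15))**2) = 1/(1 - 3375) = 1/(-3374) = -1/3374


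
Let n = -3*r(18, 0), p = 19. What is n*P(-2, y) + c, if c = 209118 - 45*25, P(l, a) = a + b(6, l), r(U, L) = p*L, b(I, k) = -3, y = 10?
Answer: 207993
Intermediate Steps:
r(U, L) = 19*L
P(l, a) = -3 + a (P(l, a) = a - 3 = -3 + a)
n = 0 (n = -57*0 = -3*0 = 0)
c = 207993 (c = 209118 - 1*1125 = 209118 - 1125 = 207993)
n*P(-2, y) + c = 0*(-3 + 10) + 207993 = 0*7 + 207993 = 0 + 207993 = 207993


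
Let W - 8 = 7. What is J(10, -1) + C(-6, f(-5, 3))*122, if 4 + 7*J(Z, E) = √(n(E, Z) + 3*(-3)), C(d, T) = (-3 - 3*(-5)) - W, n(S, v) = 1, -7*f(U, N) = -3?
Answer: -2566/7 + 2*I*√2/7 ≈ -366.57 + 0.40406*I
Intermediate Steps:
W = 15 (W = 8 + 7 = 15)
f(U, N) = 3/7 (f(U, N) = -⅐*(-3) = 3/7)
C(d, T) = -3 (C(d, T) = (-3 - 3*(-5)) - 1*15 = (-3 + 15) - 15 = 12 - 15 = -3)
J(Z, E) = -4/7 + 2*I*√2/7 (J(Z, E) = -4/7 + √(1 + 3*(-3))/7 = -4/7 + √(1 - 9)/7 = -4/7 + √(-8)/7 = -4/7 + (2*I*√2)/7 = -4/7 + 2*I*√2/7)
J(10, -1) + C(-6, f(-5, 3))*122 = (-4/7 + 2*I*√2/7) - 3*122 = (-4/7 + 2*I*√2/7) - 366 = -2566/7 + 2*I*√2/7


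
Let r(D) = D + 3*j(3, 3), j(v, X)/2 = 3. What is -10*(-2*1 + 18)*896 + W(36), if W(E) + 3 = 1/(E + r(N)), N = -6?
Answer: -6881423/48 ≈ -1.4336e+5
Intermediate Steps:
j(v, X) = 6 (j(v, X) = 2*3 = 6)
r(D) = 18 + D (r(D) = D + 3*6 = D + 18 = 18 + D)
W(E) = -3 + 1/(12 + E) (W(E) = -3 + 1/(E + (18 - 6)) = -3 + 1/(E + 12) = -3 + 1/(12 + E))
-10*(-2*1 + 18)*896 + W(36) = -10*(-2*1 + 18)*896 + (-35 - 3*36)/(12 + 36) = -10*(-2 + 18)*896 + (-35 - 108)/48 = -10*16*896 + (1/48)*(-143) = -160*896 - 143/48 = -143360 - 143/48 = -6881423/48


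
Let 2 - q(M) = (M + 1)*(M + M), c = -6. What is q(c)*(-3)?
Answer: 174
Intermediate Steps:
q(M) = 2 - 2*M*(1 + M) (q(M) = 2 - (M + 1)*(M + M) = 2 - (1 + M)*2*M = 2 - 2*M*(1 + M))
q(c)*(-3) = (2 - 2*(-6) - 2*(-6)²)*(-3) = (2 + 12 - 2*36)*(-3) = (2 + 12 - 72)*(-3) = -58*(-3) = 174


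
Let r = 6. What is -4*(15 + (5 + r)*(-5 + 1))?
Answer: 116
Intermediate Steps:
-4*(15 + (5 + r)*(-5 + 1)) = -4*(15 + (5 + 6)*(-5 + 1)) = -4*(15 + 11*(-4)) = -4*(15 - 44) = -4*(-29) = 116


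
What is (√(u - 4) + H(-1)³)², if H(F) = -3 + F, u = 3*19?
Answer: (64 - √53)² ≈ 3217.1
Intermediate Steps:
u = 57
(√(u - 4) + H(-1)³)² = (√(57 - 4) + (-3 - 1)³)² = (√53 + (-4)³)² = (√53 - 64)² = (-64 + √53)²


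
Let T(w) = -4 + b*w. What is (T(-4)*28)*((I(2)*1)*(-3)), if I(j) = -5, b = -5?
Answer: 6720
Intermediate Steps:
T(w) = -4 - 5*w
(T(-4)*28)*((I(2)*1)*(-3)) = ((-4 - 5*(-4))*28)*(-5*1*(-3)) = ((-4 + 20)*28)*(-5*(-3)) = (16*28)*15 = 448*15 = 6720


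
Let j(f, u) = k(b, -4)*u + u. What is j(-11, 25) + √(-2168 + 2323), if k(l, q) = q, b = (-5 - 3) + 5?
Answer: -75 + √155 ≈ -62.550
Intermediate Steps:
b = -3 (b = -8 + 5 = -3)
j(f, u) = -3*u (j(f, u) = -4*u + u = -3*u)
j(-11, 25) + √(-2168 + 2323) = -3*25 + √(-2168 + 2323) = -75 + √155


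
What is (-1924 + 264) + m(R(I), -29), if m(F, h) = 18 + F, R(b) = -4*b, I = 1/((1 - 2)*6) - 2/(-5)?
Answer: -24644/15 ≈ -1642.9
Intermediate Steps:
I = 7/30 (I = (⅙)/(-1) - 2*(-⅕) = -1*⅙ + ⅖ = -⅙ + ⅖ = 7/30 ≈ 0.23333)
(-1924 + 264) + m(R(I), -29) = (-1924 + 264) + (18 - 4*7/30) = -1660 + (18 - 14/15) = -1660 + 256/15 = -24644/15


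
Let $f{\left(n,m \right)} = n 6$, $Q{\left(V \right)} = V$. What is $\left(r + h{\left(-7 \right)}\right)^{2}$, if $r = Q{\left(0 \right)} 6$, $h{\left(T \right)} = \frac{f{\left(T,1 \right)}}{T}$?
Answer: $36$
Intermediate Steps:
$f{\left(n,m \right)} = 6 n$
$h{\left(T \right)} = 6$ ($h{\left(T \right)} = \frac{6 T}{T} = 6$)
$r = 0$ ($r = 0 \cdot 6 = 0$)
$\left(r + h{\left(-7 \right)}\right)^{2} = \left(0 + 6\right)^{2} = 6^{2} = 36$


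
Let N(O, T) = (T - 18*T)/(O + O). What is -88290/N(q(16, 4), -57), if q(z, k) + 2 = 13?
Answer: -647460/323 ≈ -2004.5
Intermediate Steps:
q(z, k) = 11 (q(z, k) = -2 + 13 = 11)
N(O, T) = -17*T/(2*O) (N(O, T) = (-17*T)/((2*O)) = (-17*T)*(1/(2*O)) = -17*T/(2*O))
-88290/N(q(16, 4), -57) = -88290/((-17/2*(-57)/11)) = -88290/((-17/2*(-57)*1/11)) = -88290/969/22 = -88290*22/969 = -647460/323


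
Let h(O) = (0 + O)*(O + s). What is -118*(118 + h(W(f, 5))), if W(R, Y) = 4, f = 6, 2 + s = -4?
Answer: -12980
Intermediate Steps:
s = -6 (s = -2 - 4 = -6)
h(O) = O*(-6 + O) (h(O) = (0 + O)*(O - 6) = O*(-6 + O))
-118*(118 + h(W(f, 5))) = -118*(118 + 4*(-6 + 4)) = -118*(118 + 4*(-2)) = -118*(118 - 8) = -118*110 = -12980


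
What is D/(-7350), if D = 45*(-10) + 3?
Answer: 149/2450 ≈ 0.060816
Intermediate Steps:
D = -447 (D = -450 + 3 = -447)
D/(-7350) = -447/(-7350) = -447*(-1/7350) = 149/2450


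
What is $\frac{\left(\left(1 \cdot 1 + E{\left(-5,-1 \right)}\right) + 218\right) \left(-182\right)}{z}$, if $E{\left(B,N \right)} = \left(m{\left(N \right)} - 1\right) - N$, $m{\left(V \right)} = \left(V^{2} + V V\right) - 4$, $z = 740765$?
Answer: $- \frac{39494}{740765} \approx -0.053315$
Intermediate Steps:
$m{\left(V \right)} = -4 + 2 V^{2}$ ($m{\left(V \right)} = \left(V^{2} + V^{2}\right) - 4 = 2 V^{2} - 4 = -4 + 2 V^{2}$)
$E{\left(B,N \right)} = -5 - N + 2 N^{2}$ ($E{\left(B,N \right)} = \left(\left(-4 + 2 N^{2}\right) - 1\right) - N = \left(-5 + 2 N^{2}\right) - N = -5 - N + 2 N^{2}$)
$\frac{\left(\left(1 \cdot 1 + E{\left(-5,-1 \right)}\right) + 218\right) \left(-182\right)}{z} = \frac{\left(\left(1 \cdot 1 - \left(4 - 2\right)\right) + 218\right) \left(-182\right)}{740765} = \left(\left(1 + \left(-5 + 1 + 2 \cdot 1\right)\right) + 218\right) \left(-182\right) \frac{1}{740765} = \left(\left(1 + \left(-5 + 1 + 2\right)\right) + 218\right) \left(-182\right) \frac{1}{740765} = \left(\left(1 - 2\right) + 218\right) \left(-182\right) \frac{1}{740765} = \left(-1 + 218\right) \left(-182\right) \frac{1}{740765} = 217 \left(-182\right) \frac{1}{740765} = \left(-39494\right) \frac{1}{740765} = - \frac{39494}{740765}$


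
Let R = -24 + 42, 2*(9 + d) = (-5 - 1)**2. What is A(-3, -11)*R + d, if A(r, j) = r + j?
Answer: -243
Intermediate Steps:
d = 9 (d = -9 + (-5 - 1)**2/2 = -9 + (1/2)*(-6)**2 = -9 + (1/2)*36 = -9 + 18 = 9)
R = 18
A(r, j) = j + r
A(-3, -11)*R + d = (-11 - 3)*18 + 9 = -14*18 + 9 = -252 + 9 = -243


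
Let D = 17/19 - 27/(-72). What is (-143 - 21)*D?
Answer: -7913/38 ≈ -208.24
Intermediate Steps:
D = 193/152 (D = 17*(1/19) - 27*(-1/72) = 17/19 + 3/8 = 193/152 ≈ 1.2697)
(-143 - 21)*D = (-143 - 21)*(193/152) = -164*193/152 = -7913/38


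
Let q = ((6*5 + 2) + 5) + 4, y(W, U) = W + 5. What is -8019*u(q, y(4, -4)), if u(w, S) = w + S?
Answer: -400950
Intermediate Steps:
y(W, U) = 5 + W
q = 41 (q = ((30 + 2) + 5) + 4 = (32 + 5) + 4 = 37 + 4 = 41)
u(w, S) = S + w
-8019*u(q, y(4, -4)) = -8019*((5 + 4) + 41) = -8019*(9 + 41) = -8019*50 = -400950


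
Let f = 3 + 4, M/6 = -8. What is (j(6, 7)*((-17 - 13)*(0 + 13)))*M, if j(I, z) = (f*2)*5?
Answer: 1310400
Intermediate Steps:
M = -48 (M = 6*(-8) = -48)
f = 7
j(I, z) = 70 (j(I, z) = (7*2)*5 = 14*5 = 70)
(j(6, 7)*((-17 - 13)*(0 + 13)))*M = (70*((-17 - 13)*(0 + 13)))*(-48) = (70*(-30*13))*(-48) = (70*(-390))*(-48) = -27300*(-48) = 1310400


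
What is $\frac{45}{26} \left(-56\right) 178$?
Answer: $- \frac{224280}{13} \approx -17252.0$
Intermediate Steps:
$\frac{45}{26} \left(-56\right) 178 = \left(- \frac{1260}{13}\right) 178 = - \frac{224280}{13}$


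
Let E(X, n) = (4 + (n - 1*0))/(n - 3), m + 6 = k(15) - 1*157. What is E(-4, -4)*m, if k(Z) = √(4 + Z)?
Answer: 0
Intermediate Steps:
m = -163 + √19 (m = -6 + (√(4 + 15) - 1*157) = -6 + (√19 - 157) = -6 + (-157 + √19) = -163 + √19 ≈ -158.64)
E(X, n) = (4 + n)/(-3 + n) (E(X, n) = (4 + (n + 0))/(-3 + n) = (4 + n)/(-3 + n))
E(-4, -4)*m = ((4 - 4)/(-3 - 4))*(-163 + √19) = (0/(-7))*(-163 + √19) = (-⅐*0)*(-163 + √19) = 0*(-163 + √19) = 0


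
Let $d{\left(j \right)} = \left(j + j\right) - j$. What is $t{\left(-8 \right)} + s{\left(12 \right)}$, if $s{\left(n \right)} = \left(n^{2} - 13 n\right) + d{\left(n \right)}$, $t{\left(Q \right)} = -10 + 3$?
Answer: $-7$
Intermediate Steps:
$t{\left(Q \right)} = -7$
$d{\left(j \right)} = j$ ($d{\left(j \right)} = 2 j - j = j$)
$s{\left(n \right)} = n^{2} - 12 n$ ($s{\left(n \right)} = \left(n^{2} - 13 n\right) + n = n^{2} - 12 n$)
$t{\left(-8 \right)} + s{\left(12 \right)} = -7 + 12 \left(-12 + 12\right) = -7 + 12 \cdot 0 = -7 + 0 = -7$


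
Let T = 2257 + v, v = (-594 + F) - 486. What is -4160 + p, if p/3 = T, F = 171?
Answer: -116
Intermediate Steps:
v = -909 (v = (-594 + 171) - 486 = -423 - 486 = -909)
T = 1348 (T = 2257 - 909 = 1348)
p = 4044 (p = 3*1348 = 4044)
-4160 + p = -4160 + 4044 = -116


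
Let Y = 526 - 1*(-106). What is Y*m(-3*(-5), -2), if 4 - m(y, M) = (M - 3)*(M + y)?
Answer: 43608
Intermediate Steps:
m(y, M) = 4 - (-3 + M)*(M + y) (m(y, M) = 4 - (M - 3)*(M + y) = 4 - (-3 + M)*(M + y))
Y = 632 (Y = 526 + 106 = 632)
Y*m(-3*(-5), -2) = 632*(4 - 1*(-2)² + 3*(-2) + 3*(-3*(-5)) - 1*(-2)*(-3*(-5))) = 632*(4 - 1*4 - 6 + 3*15 - 1*(-2)*15) = 632*(4 - 4 - 6 + 45 + 30) = 632*69 = 43608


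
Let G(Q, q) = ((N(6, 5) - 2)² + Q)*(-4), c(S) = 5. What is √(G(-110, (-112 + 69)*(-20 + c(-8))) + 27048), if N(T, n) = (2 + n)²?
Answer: 2*√4663 ≈ 136.57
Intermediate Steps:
G(Q, q) = -8836 - 4*Q (G(Q, q) = (((2 + 5)² - 2)² + Q)*(-4) = ((7² - 2)² + Q)*(-4) = ((49 - 2)² + Q)*(-4) = (47² + Q)*(-4) = (2209 + Q)*(-4) = -8836 - 4*Q)
√(G(-110, (-112 + 69)*(-20 + c(-8))) + 27048) = √((-8836 - 4*(-110)) + 27048) = √((-8836 + 440) + 27048) = √(-8396 + 27048) = √18652 = 2*√4663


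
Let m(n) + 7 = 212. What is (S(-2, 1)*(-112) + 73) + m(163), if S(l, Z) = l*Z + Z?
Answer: 390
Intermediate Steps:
S(l, Z) = Z + Z*l (S(l, Z) = Z*l + Z = Z + Z*l)
m(n) = 205 (m(n) = -7 + 212 = 205)
(S(-2, 1)*(-112) + 73) + m(163) = ((1*(1 - 2))*(-112) + 73) + 205 = ((1*(-1))*(-112) + 73) + 205 = (-1*(-112) + 73) + 205 = (112 + 73) + 205 = 185 + 205 = 390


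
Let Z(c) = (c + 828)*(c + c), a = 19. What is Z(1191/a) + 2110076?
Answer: 802048022/361 ≈ 2.2217e+6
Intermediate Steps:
Z(c) = 2*c*(828 + c) (Z(c) = (828 + c)*(2*c) = 2*c*(828 + c))
Z(1191/a) + 2110076 = 2*(1191/19)*(828 + 1191/19) + 2110076 = 2*(1191/19)*(16923/19) + 2110076 = 40310586/361 + 2110076 = 802048022/361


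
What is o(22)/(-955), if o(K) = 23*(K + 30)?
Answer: -1196/955 ≈ -1.2524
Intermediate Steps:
o(K) = 690 + 23*K (o(K) = 23*(30 + K) = 690 + 23*K)
o(22)/(-955) = (690 + 23*22)/(-955) = (690 + 506)*(-1/955) = 1196*(-1/955) = -1196/955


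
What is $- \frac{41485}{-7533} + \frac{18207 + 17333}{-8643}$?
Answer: $\frac{30277345}{21702573} \approx 1.3951$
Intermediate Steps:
$- \frac{41485}{-7533} + \frac{18207 + 17333}{-8643} = \left(-41485\right) \left(- \frac{1}{7533}\right) + 35540 \left(- \frac{1}{8643}\right) = \frac{41485}{7533} - \frac{35540}{8643} = \frac{30277345}{21702573}$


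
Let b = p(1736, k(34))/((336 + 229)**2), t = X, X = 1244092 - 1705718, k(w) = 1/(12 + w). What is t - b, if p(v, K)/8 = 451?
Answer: -147362563458/319225 ≈ -4.6163e+5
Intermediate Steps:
X = -461626
p(v, K) = 3608 (p(v, K) = 8*451 = 3608)
t = -461626
b = 3608/319225 (b = 3608/((336 + 229)**2) = 3608/(565**2) = 3608/319225 ≈ 0.011302)
t - b = -461626 - 1*3608/319225 = -461626 - 3608/319225 = -147362563458/319225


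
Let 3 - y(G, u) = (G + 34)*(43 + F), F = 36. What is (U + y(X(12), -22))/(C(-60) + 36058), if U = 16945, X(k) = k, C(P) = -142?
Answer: 2219/5986 ≈ 0.37070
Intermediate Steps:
y(G, u) = -2683 - 79*G (y(G, u) = 3 - (G + 34)*(43 + 36) = 3 - (34 + G)*79 = 3 - (2686 + 79*G) = 3 + (-2686 - 79*G) = -2683 - 79*G)
(U + y(X(12), -22))/(C(-60) + 36058) = (16945 + (-2683 - 79*12))/(-142 + 36058) = (16945 + (-2683 - 948))/35916 = (16945 - 3631)*(1/35916) = 13314*(1/35916) = 2219/5986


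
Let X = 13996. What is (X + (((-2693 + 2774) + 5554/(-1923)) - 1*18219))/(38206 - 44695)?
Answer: 1138660/1782621 ≈ 0.63876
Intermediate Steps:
(X + (((-2693 + 2774) + 5554/(-1923)) - 1*18219))/(38206 - 44695) = (13996 + (((-2693 + 2774) + 5554/(-1923)) - 1*18219))/(38206 - 44695) = (13996 + ((81 + 5554*(-1/1923)) - 18219))/(-6489) = (13996 + ((81 - 5554/1923) - 18219))*(-1/6489) = (13996 + (150209/1923 - 18219))*(-1/6489) = (13996 - 34884928/1923)*(-1/6489) = -7970620/1923*(-1/6489) = 1138660/1782621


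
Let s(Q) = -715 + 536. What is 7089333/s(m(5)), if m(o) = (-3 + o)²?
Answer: -7089333/179 ≈ -39605.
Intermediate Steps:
s(Q) = -179
7089333/s(m(5)) = 7089333/(-179) = 7089333*(-1/179) = -7089333/179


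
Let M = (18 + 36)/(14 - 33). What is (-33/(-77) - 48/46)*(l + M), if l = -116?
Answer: 223542/3059 ≈ 73.077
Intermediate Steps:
M = -54/19 (M = 54/(-19) = 54*(-1/19) = -54/19 ≈ -2.8421)
(-33/(-77) - 48/46)*(l + M) = (-33/(-77) - 48/46)*(-116 - 54/19) = (-33*(-1/77) - 48*1/46)*(-2258/19) = (3/7 - 24/23)*(-2258/19) = -99/161*(-2258/19) = 223542/3059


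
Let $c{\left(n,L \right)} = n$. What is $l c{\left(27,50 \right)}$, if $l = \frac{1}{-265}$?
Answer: $- \frac{27}{265} \approx -0.10189$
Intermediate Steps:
$l = - \frac{1}{265} \approx -0.0037736$
$l c{\left(27,50 \right)} = \left(- \frac{1}{265}\right) 27 = - \frac{27}{265}$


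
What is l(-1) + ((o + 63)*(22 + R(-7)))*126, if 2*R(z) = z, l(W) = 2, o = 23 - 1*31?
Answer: 128207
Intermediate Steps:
o = -8 (o = 23 - 31 = -8)
R(z) = z/2
l(-1) + ((o + 63)*(22 + R(-7)))*126 = 2 + ((-8 + 63)*(22 + (½)*(-7)))*126 = 2 + (55*(22 - 7/2))*126 = 2 + (55*(37/2))*126 = 2 + (2035/2)*126 = 2 + 128205 = 128207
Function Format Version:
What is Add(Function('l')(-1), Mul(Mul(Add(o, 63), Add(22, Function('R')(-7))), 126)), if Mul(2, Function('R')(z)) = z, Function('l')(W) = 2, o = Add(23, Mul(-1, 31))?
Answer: 128207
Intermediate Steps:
o = -8 (o = Add(23, -31) = -8)
Function('R')(z) = Mul(Rational(1, 2), z)
Add(Function('l')(-1), Mul(Mul(Add(o, 63), Add(22, Function('R')(-7))), 126)) = Add(2, Mul(Mul(Add(-8, 63), Add(22, Mul(Rational(1, 2), -7))), 126)) = Add(2, Mul(Mul(55, Add(22, Rational(-7, 2))), 126)) = Add(2, Mul(Mul(55, Rational(37, 2)), 126)) = Add(2, Mul(Rational(2035, 2), 126)) = Add(2, 128205) = 128207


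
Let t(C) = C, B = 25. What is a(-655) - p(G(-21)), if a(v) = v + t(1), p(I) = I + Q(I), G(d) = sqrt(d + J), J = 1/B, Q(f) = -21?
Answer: -633 - 2*I*sqrt(131)/5 ≈ -633.0 - 4.5782*I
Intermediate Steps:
J = 1/25 ≈ 0.040000
G(d) = sqrt(1/25 + d) (G(d) = sqrt(d + 1/25) = sqrt(1/25 + d))
p(I) = -21 + I (p(I) = I - 21 = -21 + I)
a(v) = 1 + v (a(v) = v + 1 = 1 + v)
a(-655) - p(G(-21)) = (1 - 655) - (-21 + sqrt(1 + 25*(-21))/5) = -654 - (-21 + sqrt(1 - 525)/5) = -654 - (-21 + sqrt(-524)/5) = -654 - (-21 + (2*I*sqrt(131))/5) = -654 - (-21 + 2*I*sqrt(131)/5) = -654 + (21 - 2*I*sqrt(131)/5) = -633 - 2*I*sqrt(131)/5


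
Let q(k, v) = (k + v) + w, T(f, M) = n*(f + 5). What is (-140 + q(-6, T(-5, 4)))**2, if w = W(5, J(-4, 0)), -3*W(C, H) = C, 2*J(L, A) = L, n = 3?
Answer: 196249/9 ≈ 21805.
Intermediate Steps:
J(L, A) = L/2
T(f, M) = 15 + 3*f (T(f, M) = 3*(f + 5) = 3*(5 + f) = 15 + 3*f)
W(C, H) = -C/3
w = -5/3 (w = -1/3*5 = -5/3 ≈ -1.6667)
q(k, v) = -5/3 + k + v (q(k, v) = (k + v) - 5/3 = -5/3 + k + v)
(-140 + q(-6, T(-5, 4)))**2 = (-140 + (-5/3 - 6 + (15 + 3*(-5))))**2 = (-140 + (-5/3 - 6 + (15 - 15)))**2 = (-140 + (-5/3 - 6 + 0))**2 = (-140 - 23/3)**2 = (-443/3)**2 = 196249/9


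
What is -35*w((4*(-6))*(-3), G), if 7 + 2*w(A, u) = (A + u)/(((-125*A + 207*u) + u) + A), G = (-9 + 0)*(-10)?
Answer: 132965/1088 ≈ 122.21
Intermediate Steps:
G = 90 (G = -9*(-10) = 90)
w(A, u) = -7/2 + (A + u)/(2*(-124*A + 208*u)) (w(A, u) = -7/2 + ((A + u)/(((-125*A + 207*u) + u) + A))/2 = -7/2 + ((A + u)/((-125*A + 208*u) + A))/2 = -7/2 + ((A + u)/(-124*A + 208*u))/2 = -7/2 + (A + u)/(2*(-124*A + 208*u)))
-35*w((4*(-6))*(-3), G) = -35*(-869*4*(-6)*(-3) + 1455*90)/(8*(-52*90 + 31*((4*(-6))*(-3)))) = -35*(-(-20856)*(-3) + 130950)/(8*(-4680 + 31*(-24*(-3)))) = -35*(-869*72 + 130950)/(8*(-4680 + 31*72)) = -35*(-62568 + 130950)/(8*(-4680 + 2232)) = -35*68382/(8*(-2448)) = -35*(-1)*68382/(8*2448) = -35*(-3799/1088) = 132965/1088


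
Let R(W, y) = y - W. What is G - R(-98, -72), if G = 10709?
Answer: 10683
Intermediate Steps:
G - R(-98, -72) = 10709 - (-72 - 1*(-98)) = 10709 - (-72 + 98) = 10709 - 1*26 = 10709 - 26 = 10683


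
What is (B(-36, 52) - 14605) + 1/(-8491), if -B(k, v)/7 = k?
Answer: -121871324/8491 ≈ -14353.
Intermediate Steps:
B(k, v) = -7*k
(B(-36, 52) - 14605) + 1/(-8491) = (-7*(-36) - 14605) + 1/(-8491) = (252 - 14605) - 1/8491 = -14353 - 1/8491 = -121871324/8491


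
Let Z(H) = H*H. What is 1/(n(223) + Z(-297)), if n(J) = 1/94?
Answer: 94/8291647 ≈ 1.1337e-5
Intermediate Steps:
n(J) = 1/94
Z(H) = H²
1/(n(223) + Z(-297)) = 1/(1/94 + (-297)²) = 1/(1/94 + 88209) = 1/(8291647/94) = 94/8291647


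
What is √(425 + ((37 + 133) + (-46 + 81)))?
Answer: 3*√70 ≈ 25.100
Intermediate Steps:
√(425 + ((37 + 133) + (-46 + 81))) = √(425 + (170 + 35)) = √(425 + 205) = √630 = 3*√70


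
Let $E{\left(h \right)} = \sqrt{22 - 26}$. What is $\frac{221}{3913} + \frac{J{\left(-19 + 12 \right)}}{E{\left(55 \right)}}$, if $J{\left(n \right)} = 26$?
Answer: $\frac{17}{301} - 13 i \approx 0.056478 - 13.0 i$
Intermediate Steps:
$E{\left(h \right)} = 2 i$ ($E{\left(h \right)} = \sqrt{-4} = 2 i$)
$\frac{221}{3913} + \frac{J{\left(-19 + 12 \right)}}{E{\left(55 \right)}} = \frac{221}{3913} + \frac{26}{2 i} = 221 \cdot \frac{1}{3913} + 26 \left(- \frac{i}{2}\right) = \frac{17}{301} - 13 i$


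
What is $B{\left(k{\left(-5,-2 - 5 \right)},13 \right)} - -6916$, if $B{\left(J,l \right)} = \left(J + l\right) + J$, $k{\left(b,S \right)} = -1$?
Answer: $6927$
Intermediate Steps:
$B{\left(J,l \right)} = l + 2 J$
$B{\left(k{\left(-5,-2 - 5 \right)},13 \right)} - -6916 = \left(13 + 2 \left(-1\right)\right) - -6916 = \left(13 - 2\right) + 6916 = 11 + 6916 = 6927$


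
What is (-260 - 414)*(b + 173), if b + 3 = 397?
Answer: -382158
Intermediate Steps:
b = 394 (b = -3 + 397 = 394)
(-260 - 414)*(b + 173) = (-260 - 414)*(394 + 173) = -674*567 = -382158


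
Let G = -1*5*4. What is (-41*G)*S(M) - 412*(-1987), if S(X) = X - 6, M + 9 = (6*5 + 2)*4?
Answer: 911304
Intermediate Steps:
M = 119 (M = -9 + (6*5 + 2)*4 = -9 + (30 + 2)*4 = -9 + 32*4 = -9 + 128 = 119)
S(X) = -6 + X
G = -20 (G = -5*4 = -20)
(-41*G)*S(M) - 412*(-1987) = (-41*(-20))*(-6 + 119) - 412*(-1987) = 820*113 - 1*(-818644) = 92660 + 818644 = 911304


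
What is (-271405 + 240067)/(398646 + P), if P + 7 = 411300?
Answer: -31338/809939 ≈ -0.038692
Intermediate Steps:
P = 411293 (P = -7 + 411300 = 411293)
(-271405 + 240067)/(398646 + P) = (-271405 + 240067)/(398646 + 411293) = -31338/809939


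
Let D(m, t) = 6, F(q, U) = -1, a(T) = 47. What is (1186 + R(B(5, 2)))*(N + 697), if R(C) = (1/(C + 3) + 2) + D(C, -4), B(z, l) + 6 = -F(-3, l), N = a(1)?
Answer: 887964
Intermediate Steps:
N = 47
B(z, l) = -5 (B(z, l) = -6 - 1*(-1) = -6 + 1 = -5)
R(C) = 8 + 1/(3 + C) (R(C) = (1/(C + 3) + 2) + 6 = (1/(3 + C) + 2) + 6 = (2 + 1/(3 + C)) + 6 = 8 + 1/(3 + C))
(1186 + R(B(5, 2)))*(N + 697) = (1186 + (25 + 8*(-5))/(3 - 5))*(47 + 697) = (1186 + (25 - 40)/(-2))*744 = (1186 - ½*(-15))*744 = (1186 + 15/2)*744 = (2387/2)*744 = 887964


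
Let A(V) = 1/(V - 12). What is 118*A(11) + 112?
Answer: -6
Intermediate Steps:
A(V) = 1/(-12 + V)
118*A(11) + 112 = 118/(-12 + 11) + 112 = 118/(-1) + 112 = 118*(-1) + 112 = -118 + 112 = -6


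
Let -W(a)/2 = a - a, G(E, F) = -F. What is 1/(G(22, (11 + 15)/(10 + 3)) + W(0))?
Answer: -½ ≈ -0.50000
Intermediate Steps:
W(a) = 0 (W(a) = -2*(a - a) = -2*0 = 0)
1/(G(22, (11 + 15)/(10 + 3)) + W(0)) = 1/(-(11 + 15)/(10 + 3) + 0) = 1/(-26/13 + 0) = 1/(-1*2 + 0) = 1/(-2 + 0) = 1/(-2) = -½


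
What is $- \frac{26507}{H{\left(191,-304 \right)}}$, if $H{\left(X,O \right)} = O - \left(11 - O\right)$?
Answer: $\frac{26507}{619} \approx 42.822$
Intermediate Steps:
$H{\left(X,O \right)} = -11 + 2 O$ ($H{\left(X,O \right)} = O + \left(-11 + O\right) = -11 + 2 O$)
$- \frac{26507}{H{\left(191,-304 \right)}} = - \frac{26507}{-11 + 2 \left(-304\right)} = - \frac{26507}{-11 - 608} = - \frac{26507}{-619} = \left(-26507\right) \left(- \frac{1}{619}\right) = \frac{26507}{619}$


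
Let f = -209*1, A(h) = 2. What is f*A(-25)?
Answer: -418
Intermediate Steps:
f = -209
f*A(-25) = -209*2 = -418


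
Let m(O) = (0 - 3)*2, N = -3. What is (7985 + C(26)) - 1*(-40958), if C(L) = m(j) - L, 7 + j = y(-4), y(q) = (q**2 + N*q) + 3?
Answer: 48911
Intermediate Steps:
y(q) = 3 + q**2 - 3*q (y(q) = (q**2 - 3*q) + 3 = 3 + q**2 - 3*q)
j = 24 (j = -7 + (3 + (-4)**2 - 3*(-4)) = -7 + (3 + 16 + 12) = -7 + 31 = 24)
m(O) = -6 (m(O) = -3*2 = -6)
C(L) = -6 - L
(7985 + C(26)) - 1*(-40958) = (7985 + (-6 - 1*26)) - 1*(-40958) = (7985 + (-6 - 26)) + 40958 = (7985 - 32) + 40958 = 7953 + 40958 = 48911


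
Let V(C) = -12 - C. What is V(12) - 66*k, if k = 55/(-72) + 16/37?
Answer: -943/444 ≈ -2.1239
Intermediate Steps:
k = -883/2664 (k = 55*(-1/72) + 16*(1/37) = -55/72 + 16/37 = -883/2664 ≈ -0.33146)
V(12) - 66*k = (-12 - 1*12) - 66*(-883/2664) = (-12 - 12) + 9713/444 = -24 + 9713/444 = -943/444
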